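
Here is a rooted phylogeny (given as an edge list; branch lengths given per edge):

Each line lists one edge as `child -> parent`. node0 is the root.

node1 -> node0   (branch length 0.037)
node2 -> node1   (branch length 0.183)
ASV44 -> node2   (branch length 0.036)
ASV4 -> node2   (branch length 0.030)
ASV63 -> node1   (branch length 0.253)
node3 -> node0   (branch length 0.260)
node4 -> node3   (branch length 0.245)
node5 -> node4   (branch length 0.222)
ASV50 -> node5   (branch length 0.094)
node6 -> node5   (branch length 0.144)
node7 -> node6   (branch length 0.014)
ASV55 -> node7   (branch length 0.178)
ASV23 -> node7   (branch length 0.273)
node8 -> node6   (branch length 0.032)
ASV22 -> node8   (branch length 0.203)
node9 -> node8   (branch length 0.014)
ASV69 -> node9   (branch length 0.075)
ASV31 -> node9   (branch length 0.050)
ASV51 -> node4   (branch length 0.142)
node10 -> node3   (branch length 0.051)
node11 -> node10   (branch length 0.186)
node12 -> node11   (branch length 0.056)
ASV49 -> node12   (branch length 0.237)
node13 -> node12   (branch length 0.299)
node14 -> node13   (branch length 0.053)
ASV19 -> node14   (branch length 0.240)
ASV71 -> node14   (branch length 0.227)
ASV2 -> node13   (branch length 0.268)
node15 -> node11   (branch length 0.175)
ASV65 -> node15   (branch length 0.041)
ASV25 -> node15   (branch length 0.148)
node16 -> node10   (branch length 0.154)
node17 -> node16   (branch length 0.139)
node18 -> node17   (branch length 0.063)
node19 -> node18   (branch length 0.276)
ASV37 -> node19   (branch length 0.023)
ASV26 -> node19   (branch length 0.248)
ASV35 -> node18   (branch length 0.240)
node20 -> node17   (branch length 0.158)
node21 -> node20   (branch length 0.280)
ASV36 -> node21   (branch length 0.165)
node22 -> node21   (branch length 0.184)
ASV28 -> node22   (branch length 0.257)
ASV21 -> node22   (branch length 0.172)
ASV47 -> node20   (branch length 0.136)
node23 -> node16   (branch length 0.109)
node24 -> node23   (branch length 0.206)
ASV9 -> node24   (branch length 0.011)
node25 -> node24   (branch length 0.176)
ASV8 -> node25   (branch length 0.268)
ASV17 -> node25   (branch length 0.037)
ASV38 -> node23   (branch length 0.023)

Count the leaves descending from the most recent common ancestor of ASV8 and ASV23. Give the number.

24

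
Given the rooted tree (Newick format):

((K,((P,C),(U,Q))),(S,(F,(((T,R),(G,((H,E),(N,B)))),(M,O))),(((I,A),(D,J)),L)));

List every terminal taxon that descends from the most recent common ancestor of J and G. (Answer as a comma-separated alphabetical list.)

A, B, D, E, F, G, H, I, J, L, M, N, O, R, S, T

Tracing J: it sits inside (D,J).
Tracing G: it sits inside (G,((H,E),(N,B))).
The smallest clade enclosing both is (S,(F,(((T,R),(G,((H,E),(N,B)))),(M,O))),(((I,A),(D,J)),L)); the answer is its 16 terminal taxa in alphabetical order.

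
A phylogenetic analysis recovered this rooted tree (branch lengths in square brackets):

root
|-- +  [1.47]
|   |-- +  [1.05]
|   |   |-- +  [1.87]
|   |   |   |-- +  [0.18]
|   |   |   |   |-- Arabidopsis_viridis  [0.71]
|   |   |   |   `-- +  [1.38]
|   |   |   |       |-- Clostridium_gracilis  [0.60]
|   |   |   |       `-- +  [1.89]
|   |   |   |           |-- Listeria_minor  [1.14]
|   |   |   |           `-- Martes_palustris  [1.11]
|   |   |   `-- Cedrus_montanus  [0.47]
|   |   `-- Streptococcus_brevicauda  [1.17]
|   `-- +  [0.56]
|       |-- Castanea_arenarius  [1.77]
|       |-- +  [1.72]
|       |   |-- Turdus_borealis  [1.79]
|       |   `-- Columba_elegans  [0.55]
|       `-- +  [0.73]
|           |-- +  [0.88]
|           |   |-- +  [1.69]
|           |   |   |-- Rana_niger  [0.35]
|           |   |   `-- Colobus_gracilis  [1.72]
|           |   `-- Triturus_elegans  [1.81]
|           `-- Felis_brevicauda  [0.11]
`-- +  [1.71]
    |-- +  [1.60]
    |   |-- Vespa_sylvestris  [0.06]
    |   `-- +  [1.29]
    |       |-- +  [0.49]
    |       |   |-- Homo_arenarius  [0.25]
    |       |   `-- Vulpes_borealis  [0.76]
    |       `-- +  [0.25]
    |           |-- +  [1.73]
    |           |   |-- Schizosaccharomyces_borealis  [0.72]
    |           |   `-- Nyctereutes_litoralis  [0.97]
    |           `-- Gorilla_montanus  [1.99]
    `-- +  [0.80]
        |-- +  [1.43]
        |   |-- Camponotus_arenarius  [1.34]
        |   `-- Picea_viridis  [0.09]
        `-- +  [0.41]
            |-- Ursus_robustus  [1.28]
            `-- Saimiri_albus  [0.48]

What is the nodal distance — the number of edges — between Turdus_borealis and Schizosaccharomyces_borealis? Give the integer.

The MRCA of Turdus_borealis and Schizosaccharomyces_borealis is the root of the tree.
From Turdus_borealis up to that node: 4 branches. From Schizosaccharomyces_borealis up to the same node: 6 branches. Total: 4 + 6 = 10.

10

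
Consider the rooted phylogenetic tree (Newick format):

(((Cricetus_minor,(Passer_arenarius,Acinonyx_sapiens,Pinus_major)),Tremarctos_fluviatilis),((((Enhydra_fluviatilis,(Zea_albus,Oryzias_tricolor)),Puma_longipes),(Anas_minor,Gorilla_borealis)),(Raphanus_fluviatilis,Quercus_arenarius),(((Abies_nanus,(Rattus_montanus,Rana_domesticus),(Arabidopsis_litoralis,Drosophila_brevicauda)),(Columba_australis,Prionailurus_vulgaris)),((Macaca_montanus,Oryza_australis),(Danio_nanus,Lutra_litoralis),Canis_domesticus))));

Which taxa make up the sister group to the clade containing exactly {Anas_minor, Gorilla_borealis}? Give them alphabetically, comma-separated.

The clade containing exactly {Anas_minor, Gorilla_borealis} attaches to the tree at the node subtending (((Enhydra_fluviatilis,(Zea_albus,Oryzias_tricolor)),Puma_longipes),(Anas_minor,Gorilla_borealis)).
The other lineage descending from that same node — the sister group — is ((Enhydra_fluviatilis,(Zea_albus,Oryzias_tricolor)),Puma_longipes); its 4 tips in alphabetical order are the answer.

Enhydra_fluviatilis, Oryzias_tricolor, Puma_longipes, Zea_albus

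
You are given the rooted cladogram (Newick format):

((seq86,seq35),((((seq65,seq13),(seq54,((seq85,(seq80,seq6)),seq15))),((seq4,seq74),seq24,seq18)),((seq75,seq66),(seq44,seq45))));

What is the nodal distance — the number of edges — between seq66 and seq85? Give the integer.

9

The MRCA of seq66 and seq85 is the node subtending ((((seq65,seq13),(seq54,((seq85,(seq80,seq6)),seq15))),((seq4,seq74),seq24,seq18)),((seq75,seq66),(seq44,seq45))).
From seq66 up to that node: 3 branches. From seq85 up to the same node: 6 branches. Total: 3 + 6 = 9.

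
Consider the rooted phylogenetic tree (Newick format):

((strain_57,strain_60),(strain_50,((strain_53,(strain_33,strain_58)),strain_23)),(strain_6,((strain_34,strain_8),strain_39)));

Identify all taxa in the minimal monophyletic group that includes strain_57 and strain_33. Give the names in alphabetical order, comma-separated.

strain_23, strain_33, strain_34, strain_39, strain_50, strain_53, strain_57, strain_58, strain_6, strain_60, strain_8

Tracing strain_57: it sits inside (strain_57,strain_60).
Tracing strain_33: it sits inside (strain_33,strain_58).
The smallest clade enclosing both is the whole tree (their MRCA is the root), so the answer is all 11 tips in alphabetical order.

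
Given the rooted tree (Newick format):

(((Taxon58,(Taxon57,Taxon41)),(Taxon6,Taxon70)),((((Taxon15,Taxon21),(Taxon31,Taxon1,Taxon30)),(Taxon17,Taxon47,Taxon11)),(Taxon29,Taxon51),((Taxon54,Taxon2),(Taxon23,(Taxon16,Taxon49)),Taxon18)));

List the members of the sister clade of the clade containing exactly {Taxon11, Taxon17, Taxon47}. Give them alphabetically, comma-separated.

The clade containing exactly {Taxon11, Taxon17, Taxon47} attaches to the tree at the node subtending (((Taxon15,Taxon21),(Taxon31,Taxon1,Taxon30)),(Taxon17,Taxon47,Taxon11)).
The other lineage descending from that same node — the sister group — is ((Taxon15,Taxon21),(Taxon31,Taxon1,Taxon30)); its 5 tips in alphabetical order are the answer.

Taxon1, Taxon15, Taxon21, Taxon30, Taxon31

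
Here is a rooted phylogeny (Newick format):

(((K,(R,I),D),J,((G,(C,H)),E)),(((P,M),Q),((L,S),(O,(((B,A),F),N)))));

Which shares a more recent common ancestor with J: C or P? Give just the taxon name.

C

The MRCA of J and C subtends ((K,(R,I),D),J,((G,(C,H)),E)) (9 taxa).
The MRCA of J and P is the root, subtending the entire tree (19 taxa).
The first is nested inside the second, so J shares a more recent common ancestor with C.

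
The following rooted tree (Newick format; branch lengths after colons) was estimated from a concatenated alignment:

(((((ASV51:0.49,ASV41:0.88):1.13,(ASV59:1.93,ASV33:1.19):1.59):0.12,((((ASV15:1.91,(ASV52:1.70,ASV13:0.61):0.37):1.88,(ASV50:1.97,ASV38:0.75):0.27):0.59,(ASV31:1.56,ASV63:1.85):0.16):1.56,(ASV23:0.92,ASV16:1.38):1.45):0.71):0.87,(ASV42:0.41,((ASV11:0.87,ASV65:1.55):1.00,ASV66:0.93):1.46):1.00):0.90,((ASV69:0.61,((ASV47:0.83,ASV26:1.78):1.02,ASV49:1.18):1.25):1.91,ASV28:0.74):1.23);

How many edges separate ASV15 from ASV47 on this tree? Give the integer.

The MRCA of ASV15 and ASV47 is the root of the tree.
From ASV15 up to that node: 7 branches. From ASV47 up to the same node: 5 branches. Total: 7 + 5 = 12.

12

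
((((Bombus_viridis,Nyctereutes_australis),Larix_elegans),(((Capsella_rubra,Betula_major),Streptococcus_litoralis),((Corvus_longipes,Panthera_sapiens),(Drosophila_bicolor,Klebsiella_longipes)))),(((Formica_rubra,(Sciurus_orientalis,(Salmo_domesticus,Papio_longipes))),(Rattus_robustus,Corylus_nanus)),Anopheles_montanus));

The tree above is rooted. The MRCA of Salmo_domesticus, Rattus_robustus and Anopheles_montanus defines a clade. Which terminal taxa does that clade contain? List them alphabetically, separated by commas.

Tracing Salmo_domesticus: it sits inside (Salmo_domesticus,Papio_longipes).
Tracing Rattus_robustus: it sits inside (Rattus_robustus,Corylus_nanus).
Tracing Anopheles_montanus: it sits inside (((Formica_rubra,(Sciurus_orientalis,(Salmo_domesticus,Papio_longipes))),(Rattus_robustus,Corylus_nanus)),Anopheles_montanus).
The smallest clade enclosing all 3 is (((Formica_rubra,(Sciurus_orientalis,(Salmo_domesticus,Papio_longipes))),(Rattus_robustus,Corylus_nanus)),Anopheles_montanus); the answer is its 7 terminal taxa in alphabetical order.

Anopheles_montanus, Corylus_nanus, Formica_rubra, Papio_longipes, Rattus_robustus, Salmo_domesticus, Sciurus_orientalis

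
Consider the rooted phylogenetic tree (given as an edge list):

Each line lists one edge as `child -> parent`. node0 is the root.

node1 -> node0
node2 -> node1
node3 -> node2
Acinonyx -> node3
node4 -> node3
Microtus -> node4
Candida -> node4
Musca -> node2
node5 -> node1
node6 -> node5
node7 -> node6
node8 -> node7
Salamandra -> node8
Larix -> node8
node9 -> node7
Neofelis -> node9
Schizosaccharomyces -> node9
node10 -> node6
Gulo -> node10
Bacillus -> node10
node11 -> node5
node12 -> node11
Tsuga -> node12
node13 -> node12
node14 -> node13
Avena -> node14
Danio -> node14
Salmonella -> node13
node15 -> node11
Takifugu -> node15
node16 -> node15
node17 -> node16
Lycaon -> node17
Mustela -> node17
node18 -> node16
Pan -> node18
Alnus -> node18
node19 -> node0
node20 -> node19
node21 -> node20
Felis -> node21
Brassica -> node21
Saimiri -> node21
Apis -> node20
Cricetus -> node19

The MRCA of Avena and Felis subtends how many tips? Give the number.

24

The MRCA of Avena and Felis is the root, so the clade is the entire tree.
That clade contains 24 terminal taxa: Acinonyx, Alnus, Apis, Avena, Bacillus, Brassica, Candida, Cricetus, Danio, Felis, Gulo, Larix, Lycaon, Microtus, Musca, Mustela, Neofelis, Pan, Saimiri, Salamandra, Salmonella, Schizosaccharomyces, Takifugu, Tsuga.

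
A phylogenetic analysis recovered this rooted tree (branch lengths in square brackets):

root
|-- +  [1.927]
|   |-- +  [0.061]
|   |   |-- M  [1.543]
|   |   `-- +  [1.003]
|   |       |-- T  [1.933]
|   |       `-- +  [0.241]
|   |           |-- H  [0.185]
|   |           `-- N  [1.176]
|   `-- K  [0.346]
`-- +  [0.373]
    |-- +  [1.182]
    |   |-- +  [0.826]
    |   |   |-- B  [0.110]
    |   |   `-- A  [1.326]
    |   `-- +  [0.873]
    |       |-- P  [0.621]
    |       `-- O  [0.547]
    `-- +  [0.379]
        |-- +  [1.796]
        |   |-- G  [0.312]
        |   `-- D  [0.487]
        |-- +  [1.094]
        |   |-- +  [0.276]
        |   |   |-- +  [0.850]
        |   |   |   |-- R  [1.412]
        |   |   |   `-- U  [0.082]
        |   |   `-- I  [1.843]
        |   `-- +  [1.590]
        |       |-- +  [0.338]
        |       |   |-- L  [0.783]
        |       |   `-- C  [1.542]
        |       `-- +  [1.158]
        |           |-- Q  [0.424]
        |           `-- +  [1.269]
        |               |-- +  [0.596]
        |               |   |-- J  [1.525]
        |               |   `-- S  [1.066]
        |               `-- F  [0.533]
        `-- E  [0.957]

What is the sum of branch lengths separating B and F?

The path runs B → … → MRCA → … → F; the MRCA is the node subtending (((B,A),(P,O)),((G,D),(((R,U),I),((L,C),(Q,((J,S),F)))),E)).
Branch lengths along that path: 0.110 + 0.826 + 1.182 + 0.379 + 1.094 + 1.590 + 1.158 + 1.269 + 0.533 = 8.141.

8.141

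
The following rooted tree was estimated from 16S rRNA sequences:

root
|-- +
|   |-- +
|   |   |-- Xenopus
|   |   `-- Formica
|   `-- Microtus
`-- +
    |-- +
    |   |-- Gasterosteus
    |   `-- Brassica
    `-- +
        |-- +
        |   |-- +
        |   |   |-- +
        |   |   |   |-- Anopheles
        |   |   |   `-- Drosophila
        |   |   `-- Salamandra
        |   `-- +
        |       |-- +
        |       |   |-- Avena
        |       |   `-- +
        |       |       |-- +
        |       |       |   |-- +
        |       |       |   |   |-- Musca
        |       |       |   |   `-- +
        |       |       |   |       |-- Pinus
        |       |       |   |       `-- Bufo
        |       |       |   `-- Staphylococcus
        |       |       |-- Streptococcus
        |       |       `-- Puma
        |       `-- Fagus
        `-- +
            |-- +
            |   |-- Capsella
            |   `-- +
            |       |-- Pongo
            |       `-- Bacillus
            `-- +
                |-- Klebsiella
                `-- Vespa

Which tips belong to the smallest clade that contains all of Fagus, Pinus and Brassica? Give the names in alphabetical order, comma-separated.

Anopheles, Avena, Bacillus, Brassica, Bufo, Capsella, Drosophila, Fagus, Gasterosteus, Klebsiella, Musca, Pinus, Pongo, Puma, Salamandra, Staphylococcus, Streptococcus, Vespa

Tracing Fagus: it sits inside ((Avena,(((Musca,(Pinus,Bufo)),Staphylococcus),Streptococcus,Puma)),Fagus).
Tracing Pinus: it sits inside (Pinus,Bufo).
Tracing Brassica: it sits inside (Gasterosteus,Brassica).
The smallest clade enclosing all 3 is ((Gasterosteus,Brassica),((((Anopheles,Drosophila),Salamandra),((Avena,(((Musca,(Pinus,Bufo)),Staphylococcus),Streptococcus,Puma)),Fagus)),((Capsella,(Pongo,Bacillus)),(Klebsiella,Vespa)))); the answer is its 18 terminal taxa in alphabetical order.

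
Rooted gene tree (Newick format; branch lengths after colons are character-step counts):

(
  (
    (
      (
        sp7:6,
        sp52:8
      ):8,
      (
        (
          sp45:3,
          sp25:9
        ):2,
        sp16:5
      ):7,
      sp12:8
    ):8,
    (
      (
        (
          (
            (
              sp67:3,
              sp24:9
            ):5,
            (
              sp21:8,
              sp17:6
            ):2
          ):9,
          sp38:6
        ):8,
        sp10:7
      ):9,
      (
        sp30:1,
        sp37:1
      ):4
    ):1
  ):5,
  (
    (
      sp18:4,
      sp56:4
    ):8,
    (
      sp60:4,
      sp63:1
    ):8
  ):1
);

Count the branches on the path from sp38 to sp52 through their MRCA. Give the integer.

The MRCA of sp38 and sp52 is the node subtending (((sp7,sp52),((sp45,sp25),sp16),sp12),(((((sp67,sp24),(sp21,sp17)),sp38),sp10),(sp30,sp37))).
From sp38 up to that node: 4 branches. From sp52 up to the same node: 3 branches. Total: 4 + 3 = 7.

7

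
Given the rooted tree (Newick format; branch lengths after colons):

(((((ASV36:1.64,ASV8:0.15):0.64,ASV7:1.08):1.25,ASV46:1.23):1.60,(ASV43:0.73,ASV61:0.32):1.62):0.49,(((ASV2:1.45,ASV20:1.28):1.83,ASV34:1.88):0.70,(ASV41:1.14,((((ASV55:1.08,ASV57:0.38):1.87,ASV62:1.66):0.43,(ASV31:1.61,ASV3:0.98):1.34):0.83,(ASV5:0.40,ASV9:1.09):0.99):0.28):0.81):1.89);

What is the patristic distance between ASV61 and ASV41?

The path runs ASV61 → … → MRCA → … → ASV41; the MRCA is the root of the tree.
Branch lengths along that path: 0.32 + 1.62 + 0.49 + 1.89 + 0.81 + 1.14 = 6.27.

6.27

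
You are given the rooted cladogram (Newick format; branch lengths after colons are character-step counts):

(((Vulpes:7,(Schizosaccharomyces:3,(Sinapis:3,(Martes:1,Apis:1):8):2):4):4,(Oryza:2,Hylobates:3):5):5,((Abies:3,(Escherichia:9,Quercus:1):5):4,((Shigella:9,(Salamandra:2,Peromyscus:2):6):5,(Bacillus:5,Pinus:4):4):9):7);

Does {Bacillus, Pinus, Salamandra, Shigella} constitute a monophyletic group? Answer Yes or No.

The MRCA of the listed taxa subtends ((Shigella,(Salamandra,Peromyscus)),(Bacillus,Pinus)).
That clade also contains Peromyscus, which is not in the proposed group, so the group is not monophyletic.

No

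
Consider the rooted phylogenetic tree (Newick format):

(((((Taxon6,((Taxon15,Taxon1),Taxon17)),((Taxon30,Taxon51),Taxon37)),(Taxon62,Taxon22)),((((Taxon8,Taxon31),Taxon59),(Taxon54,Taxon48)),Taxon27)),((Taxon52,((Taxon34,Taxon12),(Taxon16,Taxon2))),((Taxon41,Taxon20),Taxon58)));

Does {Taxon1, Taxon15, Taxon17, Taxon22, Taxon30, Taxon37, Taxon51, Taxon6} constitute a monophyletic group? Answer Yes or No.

No

The MRCA of the listed taxa subtends (((Taxon6,((Taxon15,Taxon1),Taxon17)),((Taxon30,Taxon51),Taxon37)),(Taxon62,Taxon22)).
That clade also contains Taxon62, which is not in the proposed group, so the group is not monophyletic.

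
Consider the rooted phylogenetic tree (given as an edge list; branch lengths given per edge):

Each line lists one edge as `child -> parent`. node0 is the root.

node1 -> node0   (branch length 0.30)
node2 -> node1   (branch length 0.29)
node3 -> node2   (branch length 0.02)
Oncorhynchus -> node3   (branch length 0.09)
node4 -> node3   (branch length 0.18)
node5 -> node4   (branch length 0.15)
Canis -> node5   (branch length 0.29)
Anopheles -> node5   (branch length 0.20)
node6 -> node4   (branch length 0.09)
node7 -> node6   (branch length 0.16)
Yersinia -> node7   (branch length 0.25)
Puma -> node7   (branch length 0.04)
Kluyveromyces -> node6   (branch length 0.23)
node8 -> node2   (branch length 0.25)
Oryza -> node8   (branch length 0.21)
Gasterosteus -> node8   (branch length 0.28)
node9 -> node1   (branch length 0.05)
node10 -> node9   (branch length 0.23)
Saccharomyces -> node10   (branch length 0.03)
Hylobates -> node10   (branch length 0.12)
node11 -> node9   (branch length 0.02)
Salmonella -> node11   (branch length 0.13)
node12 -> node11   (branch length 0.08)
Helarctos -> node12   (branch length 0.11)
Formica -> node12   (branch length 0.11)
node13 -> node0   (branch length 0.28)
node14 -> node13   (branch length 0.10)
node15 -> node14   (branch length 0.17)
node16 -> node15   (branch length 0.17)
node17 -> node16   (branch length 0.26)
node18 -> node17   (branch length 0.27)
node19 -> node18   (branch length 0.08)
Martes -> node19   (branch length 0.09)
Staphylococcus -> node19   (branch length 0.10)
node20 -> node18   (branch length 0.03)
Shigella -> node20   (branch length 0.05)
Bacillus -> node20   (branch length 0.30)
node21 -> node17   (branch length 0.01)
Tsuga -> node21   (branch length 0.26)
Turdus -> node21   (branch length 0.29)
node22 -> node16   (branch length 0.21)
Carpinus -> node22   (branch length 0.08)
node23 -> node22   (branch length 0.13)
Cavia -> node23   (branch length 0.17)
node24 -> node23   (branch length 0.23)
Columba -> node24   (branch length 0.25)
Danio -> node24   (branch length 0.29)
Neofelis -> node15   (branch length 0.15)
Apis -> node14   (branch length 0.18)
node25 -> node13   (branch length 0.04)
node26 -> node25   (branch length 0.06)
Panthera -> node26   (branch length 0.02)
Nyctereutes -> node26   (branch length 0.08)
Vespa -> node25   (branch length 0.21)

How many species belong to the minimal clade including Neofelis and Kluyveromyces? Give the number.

28

The MRCA of Neofelis and Kluyveromyces is the root, so the clade is the entire tree.
That clade contains 28 terminal taxa: Anopheles, Apis, Bacillus, Canis, Carpinus, Cavia, Columba, Danio, Formica, Gasterosteus, Helarctos, Hylobates, Kluyveromyces, Martes, Neofelis, Nyctereutes, Oncorhynchus, Oryza, Panthera, Puma, Saccharomyces, Salmonella, Shigella, Staphylococcus, Tsuga, Turdus, Vespa, Yersinia.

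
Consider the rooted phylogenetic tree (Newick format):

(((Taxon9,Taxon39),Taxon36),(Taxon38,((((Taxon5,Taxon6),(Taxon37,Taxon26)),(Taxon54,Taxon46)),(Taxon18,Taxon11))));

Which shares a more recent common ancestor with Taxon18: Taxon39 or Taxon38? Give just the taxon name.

The MRCA of Taxon18 and Taxon38 subtends (Taxon38,((((Taxon5,Taxon6),(Taxon37,Taxon26)),(Taxon54,Taxon46)),(Taxon18,Taxon11))) (9 taxa).
The MRCA of Taxon18 and Taxon39 is the root, subtending the entire tree (12 taxa).
The first is nested inside the second, so Taxon18 shares a more recent common ancestor with Taxon38.

Taxon38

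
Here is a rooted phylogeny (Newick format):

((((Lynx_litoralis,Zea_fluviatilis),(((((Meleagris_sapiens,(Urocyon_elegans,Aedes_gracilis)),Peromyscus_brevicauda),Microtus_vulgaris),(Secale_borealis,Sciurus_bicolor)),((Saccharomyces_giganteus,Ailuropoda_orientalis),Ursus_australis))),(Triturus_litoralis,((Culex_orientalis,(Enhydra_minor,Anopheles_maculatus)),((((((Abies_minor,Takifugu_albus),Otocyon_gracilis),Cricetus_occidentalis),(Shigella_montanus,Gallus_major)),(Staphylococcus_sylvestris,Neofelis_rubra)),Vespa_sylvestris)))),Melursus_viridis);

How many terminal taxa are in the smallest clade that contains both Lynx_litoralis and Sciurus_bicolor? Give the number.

12

The MRCA of Lynx_litoralis and Sciurus_bicolor is the node subtending ((Lynx_litoralis,Zea_fluviatilis),(((((Meleagris_sapiens,(Urocyon_elegans,Aedes_gracilis)),Peromyscus_brevicauda),Microtus_vulgaris),(Secale_borealis,Sciurus_bicolor)),((Saccharomyces_giganteus,Ailuropoda_orientalis),Ursus_australis))).
That clade contains 12 terminal taxa: Aedes_gracilis, Ailuropoda_orientalis, Lynx_litoralis, Meleagris_sapiens, Microtus_vulgaris, Peromyscus_brevicauda, Saccharomyces_giganteus, Sciurus_bicolor, Secale_borealis, Urocyon_elegans, Ursus_australis, Zea_fluviatilis.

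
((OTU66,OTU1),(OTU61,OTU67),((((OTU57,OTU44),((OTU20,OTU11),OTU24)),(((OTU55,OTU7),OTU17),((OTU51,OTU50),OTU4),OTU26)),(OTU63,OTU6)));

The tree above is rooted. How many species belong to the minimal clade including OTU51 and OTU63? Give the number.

14

The MRCA of OTU51 and OTU63 is the node subtending ((((OTU57,OTU44),((OTU20,OTU11),OTU24)),(((OTU55,OTU7),OTU17),((OTU51,OTU50),OTU4),OTU26)),(OTU63,OTU6)).
That clade contains 14 terminal taxa: OTU11, OTU17, OTU20, OTU24, OTU26, OTU4, OTU44, OTU50, OTU51, OTU55, OTU57, OTU6, OTU63, OTU7.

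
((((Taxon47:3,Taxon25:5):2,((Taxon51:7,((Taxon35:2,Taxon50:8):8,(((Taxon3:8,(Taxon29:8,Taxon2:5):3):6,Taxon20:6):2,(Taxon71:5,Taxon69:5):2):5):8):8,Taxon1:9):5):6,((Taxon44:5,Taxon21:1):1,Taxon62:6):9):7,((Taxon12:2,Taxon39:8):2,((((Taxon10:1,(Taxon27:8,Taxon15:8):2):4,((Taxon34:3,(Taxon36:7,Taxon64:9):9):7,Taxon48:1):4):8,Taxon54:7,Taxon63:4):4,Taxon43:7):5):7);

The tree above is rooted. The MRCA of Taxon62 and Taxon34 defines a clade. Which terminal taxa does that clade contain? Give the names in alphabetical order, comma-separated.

Tracing Taxon62: it sits inside ((Taxon44,Taxon21),Taxon62).
Tracing Taxon34: it sits inside (Taxon34,(Taxon36,Taxon64)).
The smallest clade enclosing both is the whole tree (their MRCA is the root), so the answer is all 27 tips in alphabetical order.

Taxon1, Taxon10, Taxon12, Taxon15, Taxon2, Taxon20, Taxon21, Taxon25, Taxon27, Taxon29, Taxon3, Taxon34, Taxon35, Taxon36, Taxon39, Taxon43, Taxon44, Taxon47, Taxon48, Taxon50, Taxon51, Taxon54, Taxon62, Taxon63, Taxon64, Taxon69, Taxon71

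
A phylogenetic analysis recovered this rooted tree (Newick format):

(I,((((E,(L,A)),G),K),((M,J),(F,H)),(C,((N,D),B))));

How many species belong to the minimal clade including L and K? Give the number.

5

The MRCA of L and K is the node subtending (((E,(L,A)),G),K).
That clade contains 5 terminal taxa: A, E, G, K, L.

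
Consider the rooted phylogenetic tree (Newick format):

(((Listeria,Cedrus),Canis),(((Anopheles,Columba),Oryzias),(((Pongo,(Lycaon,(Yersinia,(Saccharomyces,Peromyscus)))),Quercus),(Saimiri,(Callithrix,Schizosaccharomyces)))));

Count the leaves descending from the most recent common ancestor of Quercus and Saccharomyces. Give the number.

6

The MRCA of Quercus and Saccharomyces is the node subtending ((Pongo,(Lycaon,(Yersinia,(Saccharomyces,Peromyscus)))),Quercus).
That clade contains 6 terminal taxa: Lycaon, Peromyscus, Pongo, Quercus, Saccharomyces, Yersinia.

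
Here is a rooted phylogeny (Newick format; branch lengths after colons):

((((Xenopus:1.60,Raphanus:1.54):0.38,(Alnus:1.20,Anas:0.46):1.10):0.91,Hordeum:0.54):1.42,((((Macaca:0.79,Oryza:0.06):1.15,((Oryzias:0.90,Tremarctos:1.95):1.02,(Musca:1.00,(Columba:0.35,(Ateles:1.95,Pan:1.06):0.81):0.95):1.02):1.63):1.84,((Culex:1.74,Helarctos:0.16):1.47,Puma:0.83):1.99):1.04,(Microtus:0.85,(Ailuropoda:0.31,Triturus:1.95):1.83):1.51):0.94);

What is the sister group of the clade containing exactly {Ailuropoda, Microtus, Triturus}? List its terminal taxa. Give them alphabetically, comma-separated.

Ateles, Columba, Culex, Helarctos, Macaca, Musca, Oryza, Oryzias, Pan, Puma, Tremarctos

The clade containing exactly {Ailuropoda, Microtus, Triturus} attaches to the tree at the node subtending ((((Macaca,Oryza),((Oryzias,Tremarctos),(Musca,(Columba,(Ateles,Pan))))),((Culex,Helarctos),Puma)),(Microtus,(Ailuropoda,Triturus))).
The other lineage descending from that same node — the sister group — is (((Macaca,Oryza),((Oryzias,Tremarctos),(Musca,(Columba,(Ateles,Pan))))),((Culex,Helarctos),Puma)); its 11 tips in alphabetical order are the answer.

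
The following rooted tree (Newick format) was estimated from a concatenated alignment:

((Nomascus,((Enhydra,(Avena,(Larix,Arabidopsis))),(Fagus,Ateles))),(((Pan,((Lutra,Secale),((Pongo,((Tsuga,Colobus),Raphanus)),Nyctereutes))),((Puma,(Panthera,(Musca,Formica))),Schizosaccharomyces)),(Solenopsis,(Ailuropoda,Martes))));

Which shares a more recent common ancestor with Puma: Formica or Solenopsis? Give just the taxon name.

The MRCA of Puma and Formica subtends (Puma,(Panthera,(Musca,Formica))) (4 taxa).
The MRCA of Puma and Solenopsis subtends (((Pan,((Lutra,Secale),((Pongo,((Tsuga,Colobus),Raphanus)),Nyctereutes))),((Puma,(Panthera,(Musca,Formica))),Schizosaccharomyces)),(Solenopsis,(Ailuropoda,Martes))) (16 taxa).
The first is nested inside the second, so Puma shares a more recent common ancestor with Formica.

Formica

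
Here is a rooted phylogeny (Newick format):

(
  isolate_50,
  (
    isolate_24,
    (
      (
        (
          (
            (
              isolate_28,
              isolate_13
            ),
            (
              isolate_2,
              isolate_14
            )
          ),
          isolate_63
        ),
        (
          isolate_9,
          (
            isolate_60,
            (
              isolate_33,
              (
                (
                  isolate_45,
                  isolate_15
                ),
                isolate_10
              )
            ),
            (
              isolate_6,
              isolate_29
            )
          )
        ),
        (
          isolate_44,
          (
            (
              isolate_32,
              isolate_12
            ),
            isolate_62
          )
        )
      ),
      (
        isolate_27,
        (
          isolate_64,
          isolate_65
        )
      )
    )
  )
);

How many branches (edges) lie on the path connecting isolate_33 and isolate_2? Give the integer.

8

The MRCA of isolate_33 and isolate_2 is the node subtending ((((isolate_28,isolate_13),(isolate_2,isolate_14)),isolate_63),(isolate_9,(isolate_60,(isolate_33,((isolate_45,isolate_15),isolate_10)),(isolate_6,isolate_29))),(isolate_44,((isolate_32,isolate_12),isolate_62))).
From isolate_33 up to that node: 4 branches. From isolate_2 up to the same node: 4 branches. Total: 4 + 4 = 8.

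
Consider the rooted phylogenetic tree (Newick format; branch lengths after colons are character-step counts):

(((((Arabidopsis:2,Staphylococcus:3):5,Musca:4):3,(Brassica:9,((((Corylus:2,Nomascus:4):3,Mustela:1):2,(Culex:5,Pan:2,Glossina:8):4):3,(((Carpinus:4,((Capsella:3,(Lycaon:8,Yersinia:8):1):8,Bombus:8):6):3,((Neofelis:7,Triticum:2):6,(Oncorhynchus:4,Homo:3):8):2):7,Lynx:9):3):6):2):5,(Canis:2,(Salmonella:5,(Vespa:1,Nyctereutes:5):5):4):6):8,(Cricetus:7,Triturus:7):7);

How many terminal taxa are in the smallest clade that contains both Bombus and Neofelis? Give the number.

The MRCA of Bombus and Neofelis is the node subtending ((Carpinus,((Capsella,(Lycaon,Yersinia)),Bombus)),((Neofelis,Triticum),(Oncorhynchus,Homo))).
That clade contains 9 terminal taxa: Bombus, Capsella, Carpinus, Homo, Lycaon, Neofelis, Oncorhynchus, Triticum, Yersinia.

9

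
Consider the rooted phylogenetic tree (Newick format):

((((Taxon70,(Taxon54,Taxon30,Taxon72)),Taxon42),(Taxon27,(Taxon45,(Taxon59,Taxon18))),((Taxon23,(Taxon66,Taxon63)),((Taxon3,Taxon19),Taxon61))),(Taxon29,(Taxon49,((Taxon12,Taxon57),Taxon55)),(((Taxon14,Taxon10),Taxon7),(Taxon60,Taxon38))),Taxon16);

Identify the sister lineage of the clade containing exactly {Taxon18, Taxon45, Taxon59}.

Taxon27

The clade containing exactly {Taxon18, Taxon45, Taxon59} attaches to the tree at the node subtending (Taxon27,(Taxon45,(Taxon59,Taxon18))).
The other lineage descending from that same node — the sister group — is the single tip Taxon27.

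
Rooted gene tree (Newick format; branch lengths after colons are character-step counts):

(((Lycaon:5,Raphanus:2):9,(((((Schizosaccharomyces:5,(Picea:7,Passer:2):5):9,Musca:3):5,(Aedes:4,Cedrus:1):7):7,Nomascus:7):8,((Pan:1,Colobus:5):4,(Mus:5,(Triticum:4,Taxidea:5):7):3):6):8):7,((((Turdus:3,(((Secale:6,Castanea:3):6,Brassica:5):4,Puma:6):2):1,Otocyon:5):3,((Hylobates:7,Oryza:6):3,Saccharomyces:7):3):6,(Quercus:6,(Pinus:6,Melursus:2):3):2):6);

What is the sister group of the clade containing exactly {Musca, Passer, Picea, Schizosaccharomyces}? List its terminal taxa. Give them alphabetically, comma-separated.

The clade containing exactly {Musca, Passer, Picea, Schizosaccharomyces} attaches to the tree at the node subtending (((Schizosaccharomyces,(Picea,Passer)),Musca),(Aedes,Cedrus)).
The other lineage descending from that same node — the sister group — is (Aedes,Cedrus); its 2 tips in alphabetical order are the answer.

Aedes, Cedrus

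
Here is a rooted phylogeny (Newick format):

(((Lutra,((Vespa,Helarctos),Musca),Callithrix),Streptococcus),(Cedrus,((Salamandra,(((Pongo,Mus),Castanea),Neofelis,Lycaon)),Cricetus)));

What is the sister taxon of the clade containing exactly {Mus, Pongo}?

Castanea

The clade containing exactly {Mus, Pongo} attaches to the tree at the node subtending ((Pongo,Mus),Castanea).
The other lineage descending from that same node — the sister group — is the single tip Castanea.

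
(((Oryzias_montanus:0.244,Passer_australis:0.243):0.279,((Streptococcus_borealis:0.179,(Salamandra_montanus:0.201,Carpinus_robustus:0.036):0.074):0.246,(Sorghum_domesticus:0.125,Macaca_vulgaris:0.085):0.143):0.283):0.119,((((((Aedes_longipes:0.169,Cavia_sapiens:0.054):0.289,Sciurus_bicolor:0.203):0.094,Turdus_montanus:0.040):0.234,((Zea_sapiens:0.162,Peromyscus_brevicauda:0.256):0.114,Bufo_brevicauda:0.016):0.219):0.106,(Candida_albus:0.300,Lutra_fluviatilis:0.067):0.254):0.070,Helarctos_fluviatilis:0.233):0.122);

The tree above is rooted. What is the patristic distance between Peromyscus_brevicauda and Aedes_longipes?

1.375

The path runs Peromyscus_brevicauda → … → MRCA → … → Aedes_longipes; the MRCA is the node subtending ((((Aedes_longipes,Cavia_sapiens),Sciurus_bicolor),Turdus_montanus),((Zea_sapiens,Peromyscus_brevicauda),Bufo_brevicauda)).
Branch lengths along that path: 0.256 + 0.114 + 0.219 + 0.234 + 0.094 + 0.289 + 0.169 = 1.375.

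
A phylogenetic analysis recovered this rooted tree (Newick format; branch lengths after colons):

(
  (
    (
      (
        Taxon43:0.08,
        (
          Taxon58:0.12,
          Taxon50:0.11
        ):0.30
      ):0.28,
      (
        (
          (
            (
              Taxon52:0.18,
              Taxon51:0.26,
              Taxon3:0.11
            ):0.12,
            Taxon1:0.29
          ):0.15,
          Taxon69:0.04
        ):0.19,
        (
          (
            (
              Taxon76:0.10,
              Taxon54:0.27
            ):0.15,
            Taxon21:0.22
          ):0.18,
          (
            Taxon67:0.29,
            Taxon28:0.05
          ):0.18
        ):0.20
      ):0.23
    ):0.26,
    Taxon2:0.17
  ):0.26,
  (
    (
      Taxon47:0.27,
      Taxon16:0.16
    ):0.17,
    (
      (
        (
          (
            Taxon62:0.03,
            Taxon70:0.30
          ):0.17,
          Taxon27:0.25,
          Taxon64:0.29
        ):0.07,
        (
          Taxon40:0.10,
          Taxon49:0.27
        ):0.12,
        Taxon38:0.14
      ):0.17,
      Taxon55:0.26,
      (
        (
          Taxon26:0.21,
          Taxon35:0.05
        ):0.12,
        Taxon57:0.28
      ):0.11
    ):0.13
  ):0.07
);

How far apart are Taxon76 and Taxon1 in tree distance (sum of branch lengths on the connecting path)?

The path runs Taxon76 → … → MRCA → … → Taxon1; the MRCA is the node subtending ((((Taxon52,Taxon51,Taxon3),Taxon1),Taxon69),(((Taxon76,Taxon54),Taxon21),(Taxon67,Taxon28))).
Branch lengths along that path: 0.10 + 0.15 + 0.18 + 0.20 + 0.19 + 0.15 + 0.29 = 1.26.

1.26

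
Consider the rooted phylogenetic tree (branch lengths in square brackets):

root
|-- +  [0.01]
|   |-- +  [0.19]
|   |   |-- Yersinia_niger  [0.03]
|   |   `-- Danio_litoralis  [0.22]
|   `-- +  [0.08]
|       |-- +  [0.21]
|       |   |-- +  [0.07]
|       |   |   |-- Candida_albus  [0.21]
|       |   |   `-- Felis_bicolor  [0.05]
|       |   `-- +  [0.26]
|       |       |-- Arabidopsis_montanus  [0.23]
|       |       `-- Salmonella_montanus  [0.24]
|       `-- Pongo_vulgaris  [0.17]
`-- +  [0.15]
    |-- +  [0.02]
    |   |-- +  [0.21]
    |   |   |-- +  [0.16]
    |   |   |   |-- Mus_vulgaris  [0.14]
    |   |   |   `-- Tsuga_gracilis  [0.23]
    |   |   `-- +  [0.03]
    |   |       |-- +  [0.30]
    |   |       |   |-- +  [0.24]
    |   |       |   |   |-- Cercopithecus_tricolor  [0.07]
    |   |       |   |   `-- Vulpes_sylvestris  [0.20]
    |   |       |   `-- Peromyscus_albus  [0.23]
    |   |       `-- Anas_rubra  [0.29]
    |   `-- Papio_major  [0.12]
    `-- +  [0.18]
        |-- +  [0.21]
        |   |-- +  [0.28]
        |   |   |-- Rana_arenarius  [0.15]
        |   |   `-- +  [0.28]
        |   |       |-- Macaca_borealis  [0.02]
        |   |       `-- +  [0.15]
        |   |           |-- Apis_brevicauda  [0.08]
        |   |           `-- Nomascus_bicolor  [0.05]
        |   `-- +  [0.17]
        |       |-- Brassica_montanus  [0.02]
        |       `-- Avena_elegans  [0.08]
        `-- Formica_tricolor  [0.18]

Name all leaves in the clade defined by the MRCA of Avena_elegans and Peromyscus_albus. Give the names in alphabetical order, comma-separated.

Anas_rubra, Apis_brevicauda, Avena_elegans, Brassica_montanus, Cercopithecus_tricolor, Formica_tricolor, Macaca_borealis, Mus_vulgaris, Nomascus_bicolor, Papio_major, Peromyscus_albus, Rana_arenarius, Tsuga_gracilis, Vulpes_sylvestris

Tracing Avena_elegans: it sits inside (Brassica_montanus,Avena_elegans).
Tracing Peromyscus_albus: it sits inside ((Cercopithecus_tricolor,Vulpes_sylvestris),Peromyscus_albus).
The smallest clade enclosing both is ((((Mus_vulgaris,Tsuga_gracilis),(((Cercopithecus_tricolor,Vulpes_sylvestris),Peromyscus_albus),Anas_rubra)),Papio_major),(((Rana_arenarius,(Macaca_borealis,(Apis_brevicauda,Nomascus_bicolor))),(Brassica_montanus,Avena_elegans)),Formica_tricolor)); the answer is its 14 terminal taxa in alphabetical order.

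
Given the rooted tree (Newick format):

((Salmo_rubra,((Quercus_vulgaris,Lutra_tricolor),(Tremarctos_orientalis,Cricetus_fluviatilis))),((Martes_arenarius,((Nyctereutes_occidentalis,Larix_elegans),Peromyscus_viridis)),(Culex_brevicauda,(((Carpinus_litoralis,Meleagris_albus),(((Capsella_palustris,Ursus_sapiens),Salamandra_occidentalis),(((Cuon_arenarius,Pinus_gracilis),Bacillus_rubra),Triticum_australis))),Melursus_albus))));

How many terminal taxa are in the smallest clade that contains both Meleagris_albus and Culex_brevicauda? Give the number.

11

The MRCA of Meleagris_albus and Culex_brevicauda is the node subtending (Culex_brevicauda,(((Carpinus_litoralis,Meleagris_albus),(((Capsella_palustris,Ursus_sapiens),Salamandra_occidentalis),(((Cuon_arenarius,Pinus_gracilis),Bacillus_rubra),Triticum_australis))),Melursus_albus)).
That clade contains 11 terminal taxa: Bacillus_rubra, Capsella_palustris, Carpinus_litoralis, Culex_brevicauda, Cuon_arenarius, Meleagris_albus, Melursus_albus, Pinus_gracilis, Salamandra_occidentalis, Triticum_australis, Ursus_sapiens.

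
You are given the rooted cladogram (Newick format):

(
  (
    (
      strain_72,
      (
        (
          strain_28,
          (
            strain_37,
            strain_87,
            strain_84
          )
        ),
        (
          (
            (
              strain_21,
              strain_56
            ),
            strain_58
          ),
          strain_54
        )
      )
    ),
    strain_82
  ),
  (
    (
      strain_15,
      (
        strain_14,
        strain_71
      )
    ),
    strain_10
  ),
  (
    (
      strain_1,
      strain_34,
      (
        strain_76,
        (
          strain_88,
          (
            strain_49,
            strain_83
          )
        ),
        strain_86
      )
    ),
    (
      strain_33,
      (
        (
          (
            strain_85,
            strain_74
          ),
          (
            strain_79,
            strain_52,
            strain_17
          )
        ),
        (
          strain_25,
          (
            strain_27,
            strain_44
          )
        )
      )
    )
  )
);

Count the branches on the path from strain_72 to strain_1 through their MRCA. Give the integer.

6

The MRCA of strain_72 and strain_1 is the root of the tree.
From strain_72 up to that node: 3 branches. From strain_1 up to the same node: 3 branches. Total: 3 + 3 = 6.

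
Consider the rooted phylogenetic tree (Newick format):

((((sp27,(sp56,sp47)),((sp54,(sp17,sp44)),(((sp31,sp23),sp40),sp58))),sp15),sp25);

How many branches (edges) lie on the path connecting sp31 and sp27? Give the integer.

The MRCA of sp31 and sp27 is the node subtending ((sp27,(sp56,sp47)),((sp54,(sp17,sp44)),(((sp31,sp23),sp40),sp58))).
From sp31 up to that node: 5 branches. From sp27 up to the same node: 2 branches. Total: 5 + 2 = 7.

7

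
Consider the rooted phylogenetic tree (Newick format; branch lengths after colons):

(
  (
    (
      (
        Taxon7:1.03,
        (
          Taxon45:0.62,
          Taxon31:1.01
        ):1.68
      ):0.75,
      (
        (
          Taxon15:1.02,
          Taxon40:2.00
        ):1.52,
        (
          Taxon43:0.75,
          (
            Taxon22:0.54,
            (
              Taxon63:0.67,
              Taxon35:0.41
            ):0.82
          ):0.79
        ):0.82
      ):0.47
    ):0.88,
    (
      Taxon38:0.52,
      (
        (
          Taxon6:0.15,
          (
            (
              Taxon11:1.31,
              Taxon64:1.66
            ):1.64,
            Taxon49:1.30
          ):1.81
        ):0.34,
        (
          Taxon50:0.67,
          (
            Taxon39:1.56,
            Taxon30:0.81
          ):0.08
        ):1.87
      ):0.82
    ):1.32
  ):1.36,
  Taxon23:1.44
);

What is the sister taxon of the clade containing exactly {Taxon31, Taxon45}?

Taxon7

The clade containing exactly {Taxon31, Taxon45} attaches to the tree at the node subtending (Taxon7,(Taxon45,Taxon31)).
The other lineage descending from that same node — the sister group — is the single tip Taxon7.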